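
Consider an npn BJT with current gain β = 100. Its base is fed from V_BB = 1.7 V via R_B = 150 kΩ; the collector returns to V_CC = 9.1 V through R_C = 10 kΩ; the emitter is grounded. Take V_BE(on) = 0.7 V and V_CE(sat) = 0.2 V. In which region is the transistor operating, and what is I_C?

active; I_C ≈ 0.67 mA

Assume active. Base-emitter loop: I_B = (V_BB − V_BE)/R_B = (1.7 − 0.7)/150 = 0.00667 mA.
I_C = β·I_B = 100×0.00667 = 0.667 mA.
V_CE = V_CC − I_C·R_C = 9.1 − 0.667×10 = 2.43 V > V_CE(sat), so the active-region assumption holds.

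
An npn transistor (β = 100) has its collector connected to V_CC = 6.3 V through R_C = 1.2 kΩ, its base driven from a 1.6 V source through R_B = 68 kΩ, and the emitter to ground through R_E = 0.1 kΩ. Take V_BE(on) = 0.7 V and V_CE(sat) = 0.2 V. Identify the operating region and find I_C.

Assume active. Base-emitter loop: I_B = (V_BB − V_BE)/(R_B + (β+1)R_E) = (1.6 − 0.7)/(68 + 101×0.1) = 0.0115 mA.
I_C = β·I_B = 100×0.0115 = 1.15 mA.
V_CE = V_CC − I_C·R_C − I_E·R_E = 6.3 − 1.15×1.2 − 1.16×0.1 = 4.8 V > V_CE(sat), so the active-region assumption holds.

active; I_C ≈ 1.2 mA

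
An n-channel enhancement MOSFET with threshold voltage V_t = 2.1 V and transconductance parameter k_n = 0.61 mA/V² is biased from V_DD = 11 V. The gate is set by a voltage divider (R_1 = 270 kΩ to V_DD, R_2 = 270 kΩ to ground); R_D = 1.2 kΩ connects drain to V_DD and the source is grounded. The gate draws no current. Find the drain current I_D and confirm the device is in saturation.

I_D ≈ 3.5 mA

V_G = V_DD·R_2/(R_1+R_2) = 11×270/540 = 5.5 V. With the source grounded, V_GS = V_G = 5.5 V.
Assume saturation: I_D = (k_n/2)(V_GS − V_t)² = (0.61/2)×(5.5 − 2.1)² = 0.305×3.4² = 3.53 mA.
V_DS = V_DD − I_D·R_D = 11 − 3.53×1.2 = 6.77 V.
Saturation requires V_DS ≥ V_GS − V_t = 3.4 V; 6.77 ≥ 3.4 ✓.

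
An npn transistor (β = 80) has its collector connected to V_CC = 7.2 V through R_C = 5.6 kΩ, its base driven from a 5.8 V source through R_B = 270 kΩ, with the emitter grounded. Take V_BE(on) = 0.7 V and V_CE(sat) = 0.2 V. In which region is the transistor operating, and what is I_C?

Assume active: I_B = (5.8 − 0.7)/270 = 0.0189 mA, giving I_C = β·I_B = 1.51 mA.
But then V_CE = 7.2 − 1.51×5.6 = -1.26 V < V_CE(sat) = 0.2 V — impossible in the active region.
So the transistor is saturated. With V_CE = 0.2 V, I_C = (V_CC − 0.2)/R_C = 7/5.6 = 1.25 mA.
Check: β·I_B = 1.51 mA > I_C = 1.25 mA, confirming saturation.

saturation; I_C ≈ 1.2 mA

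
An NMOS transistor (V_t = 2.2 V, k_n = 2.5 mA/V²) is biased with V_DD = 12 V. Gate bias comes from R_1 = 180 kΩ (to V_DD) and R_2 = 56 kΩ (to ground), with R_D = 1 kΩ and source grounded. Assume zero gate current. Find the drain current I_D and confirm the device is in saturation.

V_G = V_DD·R_2/(R_1+R_2) = 12×56/236 = 2.85 V. With the source grounded, V_GS = V_G = 2.85 V.
Assume saturation: I_D = (k_n/2)(V_GS − V_t)² = (2.5/2)×(2.85 − 2.2)² = 1.25×0.647² = 0.524 mA.
V_DS = V_DD − I_D·R_D = 12 − 0.524×1 = 11.5 V.
Saturation requires V_DS ≥ V_GS − V_t = 0.647 V; 11.5 ≥ 0.647 ✓.

I_D ≈ 0.52 mA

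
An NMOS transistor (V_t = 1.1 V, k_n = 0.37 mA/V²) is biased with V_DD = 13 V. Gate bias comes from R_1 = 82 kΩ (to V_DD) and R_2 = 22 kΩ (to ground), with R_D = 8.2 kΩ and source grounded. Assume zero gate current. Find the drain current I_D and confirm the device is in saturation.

I_D ≈ 0.5 mA

V_G = V_DD·R_2/(R_1+R_2) = 13×22/104 = 2.75 V. With the source grounded, V_GS = V_G = 2.75 V.
Assume saturation: I_D = (k_n/2)(V_GS − V_t)² = (0.37/2)×(2.75 − 1.1)² = 0.185×1.65² = 0.504 mA.
V_DS = V_DD − I_D·R_D = 13 − 0.504×8.2 = 8.87 V.
Saturation requires V_DS ≥ V_GS − V_t = 1.65 V; 8.87 ≥ 1.65 ✓.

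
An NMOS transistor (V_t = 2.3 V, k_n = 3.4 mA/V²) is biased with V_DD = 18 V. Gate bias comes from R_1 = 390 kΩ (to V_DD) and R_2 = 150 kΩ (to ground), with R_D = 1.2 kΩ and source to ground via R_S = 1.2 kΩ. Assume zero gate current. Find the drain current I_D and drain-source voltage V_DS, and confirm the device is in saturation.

I_D ≈ 1.5 mA, V_DS ≈ 14 V

V_G = V_DD·R_2/(R_1+R_2) = 18×150/540 = 5 V.
Assume saturation: I_D = (k_n/2)(V_GS − V_t)² with V_GS = V_G − I_D·R_S = 5 − 1.2·I_D.
Substituting gives 2.45·I_D² − 12·I_D + 12.4 = 0, with roots I_D = 1.47 or 3.43 mA.
The root I_D = 3.43 mA gives V_GS = 0.879 V ≤ V_t, so take I_D = 1.47 mA.
Then V_GS = 3.23 V and V_DS = V_DD − I_D(R_D+R_S) = 18 − 1.47×2.4 = 14.5 V.
Saturation requires V_DS ≥ V_GS − V_t = 0.931 V; 14.5 ≥ 0.931 ✓.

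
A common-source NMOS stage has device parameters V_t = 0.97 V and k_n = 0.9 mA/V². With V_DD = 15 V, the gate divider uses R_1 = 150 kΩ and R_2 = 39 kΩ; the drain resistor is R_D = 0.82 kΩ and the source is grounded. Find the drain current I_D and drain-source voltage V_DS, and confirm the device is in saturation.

V_G = V_DD·R_2/(R_1+R_2) = 15×39/189 = 3.1 V. With the source grounded, V_GS = V_G = 3.1 V.
Assume saturation: I_D = (k_n/2)(V_GS − V_t)² = (0.9/2)×(3.1 − 0.97)² = 0.45×2.13² = 2.03 mA.
V_DS = V_DD − I_D·R_D = 15 − 2.03×0.82 = 13.3 V.
Saturation requires V_DS ≥ V_GS − V_t = 2.13 V; 13.3 ≥ 2.13 ✓.

I_D ≈ 2 mA, V_DS ≈ 13 V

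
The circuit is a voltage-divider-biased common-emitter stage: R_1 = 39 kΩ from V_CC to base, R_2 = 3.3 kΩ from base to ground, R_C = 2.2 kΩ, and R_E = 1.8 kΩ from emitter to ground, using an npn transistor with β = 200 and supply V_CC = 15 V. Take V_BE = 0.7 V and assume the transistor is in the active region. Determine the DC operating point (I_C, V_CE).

Thevenize the base divider: V_Th = V_CC·R_2/(R_1+R_2) = 15×3.3/42.3 = 1.17 V, R_Th = R_1‖R_2 = 3.04 kΩ.
Base-emitter loop: V_Th = I_B·R_Th + V_BE + (β+1)I_B·R_E, so I_B = (1.17 − 0.7) / (3.04 + 201×1.8) = 0.00129 mA.
I_C = β·I_B = 200×0.00129 = 0.258 mA, and I_E = (β+1)I_B = 0.259 mA.
V_CE = V_CC − I_C·R_C − I_E·R_E = 15 − 0.258×2.2 − 0.259×1.8 = 14 V.
V_CE = 14 V > 0.2 V confirms active-region operation.

I_C ≈ 0.26 mA, V_CE ≈ 14 V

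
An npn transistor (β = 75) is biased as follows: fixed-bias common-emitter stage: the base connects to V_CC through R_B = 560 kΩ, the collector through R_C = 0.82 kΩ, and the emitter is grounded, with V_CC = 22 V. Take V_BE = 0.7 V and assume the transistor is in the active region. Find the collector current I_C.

I_C ≈ 2.9 mA

Base loop: V_CC = I_B·R_B + V_BE, so I_B = (22 − 0.7)/560 kΩ = 0.038 mA.
In the active region I_C = β·I_B = 75 × 0.038 = 2.85 mA.
Collector loop: V_CE = V_CC − I_C·R_C = 22 − 2.85×0.82 = 19.7 V.
Since V_CE = 19.7 V > V_CE(sat) ≈ 0.2 V, the transistor is in the active region as assumed.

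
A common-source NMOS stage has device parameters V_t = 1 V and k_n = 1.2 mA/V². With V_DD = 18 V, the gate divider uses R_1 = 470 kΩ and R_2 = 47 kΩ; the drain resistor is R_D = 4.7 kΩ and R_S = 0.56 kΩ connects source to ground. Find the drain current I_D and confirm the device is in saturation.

V_G = V_DD·R_2/(R_1+R_2) = 18×47/517 = 1.64 V.
Assume saturation: I_D = (k_n/2)(V_GS − V_t)² with V_GS = V_G − I_D·R_S = 1.64 − 0.56·I_D.
Substituting gives 0.188·I_D² − 1.43·I_D + 0.243 = 0, with roots I_D = 0.174 or 7.41 mA.
The root I_D = 7.41 mA gives V_GS = -2.52 V ≤ V_t, so take I_D = 0.174 mA.
Then V_GS = 1.54 V and V_DS = V_DD − I_D(R_D+R_S) = 18 − 0.174×5.26 = 17.1 V.
Saturation requires V_DS ≥ V_GS − V_t = 0.539 V; 17.1 ≥ 0.539 ✓.

I_D ≈ 0.17 mA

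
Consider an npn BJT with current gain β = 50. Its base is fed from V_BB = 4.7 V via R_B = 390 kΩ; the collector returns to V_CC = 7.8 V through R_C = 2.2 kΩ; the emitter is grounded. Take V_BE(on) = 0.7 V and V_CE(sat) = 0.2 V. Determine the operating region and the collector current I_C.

Assume active. Base-emitter loop: I_B = (V_BB − V_BE)/R_B = (4.7 − 0.7)/390 = 0.0103 mA.
I_C = β·I_B = 50×0.0103 = 0.513 mA.
V_CE = V_CC − I_C·R_C = 7.8 − 0.513×2.2 = 6.67 V > V_CE(sat), so the active-region assumption holds.

active; I_C ≈ 0.51 mA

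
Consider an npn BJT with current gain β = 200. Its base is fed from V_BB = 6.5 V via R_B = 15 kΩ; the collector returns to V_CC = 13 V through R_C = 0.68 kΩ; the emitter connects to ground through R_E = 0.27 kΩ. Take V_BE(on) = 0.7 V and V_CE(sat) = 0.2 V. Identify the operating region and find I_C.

Assume active: I_B = (6.5 − 0.7)/(15 + 201×0.27) = 0.0837 mA, I_C = β·I_B = 16.7 mA.
Then V_CE = 13 − 16.7×0.68 − 16.8×0.27 = -2.93 V < 0.2 V — the active assumption fails.
Re-solve with V_CE = 0.2 V. KCL at the emitter: V_E/R_E = (V_BB−0.7−V_E)/R_B + (V_CC−0.2−V_E)/R_C, giving V_E = 3.67 V.
I_C = (V_CC − 0.2 − V_E)/R_C = (12.8 − 3.67)/0.68 = 13.4 mA.
Check: I_B = (5.8 − 3.67)/15 = 0.142 mA, and β·I_B = 28.5 mA > I_C, confirming saturation.

saturation; I_C ≈ 13 mA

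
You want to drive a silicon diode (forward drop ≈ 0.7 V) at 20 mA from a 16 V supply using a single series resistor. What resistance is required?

R ≈ 0.77 kΩ

The resistor drops V_S − V_D = 16 − 0.7 = 15.3 V at 20 mA.
R = 15.3 V / 20 mA = 0.765 kΩ.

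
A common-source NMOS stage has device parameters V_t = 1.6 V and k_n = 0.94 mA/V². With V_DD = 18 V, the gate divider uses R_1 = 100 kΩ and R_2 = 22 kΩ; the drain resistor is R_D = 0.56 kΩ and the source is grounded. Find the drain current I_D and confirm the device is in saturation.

V_G = V_DD·R_2/(R_1+R_2) = 18×22/122 = 3.25 V. With the source grounded, V_GS = V_G = 3.25 V.
Assume saturation: I_D = (k_n/2)(V_GS − V_t)² = (0.94/2)×(3.25 − 1.6)² = 0.47×1.65² = 1.27 mA.
V_DS = V_DD − I_D·R_D = 18 − 1.27×0.56 = 17.3 V.
Saturation requires V_DS ≥ V_GS − V_t = 1.65 V; 17.3 ≥ 1.65 ✓.

I_D ≈ 1.3 mA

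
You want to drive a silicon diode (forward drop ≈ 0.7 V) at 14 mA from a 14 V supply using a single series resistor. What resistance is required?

R ≈ 0.95 kΩ

The resistor drops V_S − V_D = 14 − 0.7 = 13.3 V at 14 mA.
R = 13.3 V / 14 mA = 0.95 kΩ.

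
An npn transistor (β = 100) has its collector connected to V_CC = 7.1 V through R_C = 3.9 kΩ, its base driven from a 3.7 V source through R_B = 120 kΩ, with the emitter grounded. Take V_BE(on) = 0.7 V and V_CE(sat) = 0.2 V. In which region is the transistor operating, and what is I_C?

saturation; I_C ≈ 1.8 mA

Assume active: I_B = (3.7 − 0.7)/120 = 0.025 mA, giving I_C = β·I_B = 2.5 mA.
But then V_CE = 7.1 − 2.5×3.9 = -2.65 V < V_CE(sat) = 0.2 V — impossible in the active region.
So the transistor is saturated. With V_CE = 0.2 V, I_C = (V_CC − 0.2)/R_C = 6.9/3.9 = 1.77 mA.
Check: β·I_B = 2.5 mA > I_C = 1.77 mA, confirming saturation.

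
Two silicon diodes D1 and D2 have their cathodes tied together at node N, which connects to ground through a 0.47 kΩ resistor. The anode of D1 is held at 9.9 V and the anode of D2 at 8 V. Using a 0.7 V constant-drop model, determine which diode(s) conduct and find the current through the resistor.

Assume both conduct. Then node N would need to be at both 9.9−0.7 = 9.2 V and 8−0.7 = 7.3 V, which is impossible.
Assume only D1 conducts: V_N = 9.9 − 0.7 = 9.2 V, so I_R = 9.2/0.47 = 19.6 mA.
Check D2: its anode-to-cathode voltage is 8 − 9.2 = -1.2 V < 0.7 V, so it is off. The assumption is consistent.

Only D1 conducts; I_R ≈ 20 mA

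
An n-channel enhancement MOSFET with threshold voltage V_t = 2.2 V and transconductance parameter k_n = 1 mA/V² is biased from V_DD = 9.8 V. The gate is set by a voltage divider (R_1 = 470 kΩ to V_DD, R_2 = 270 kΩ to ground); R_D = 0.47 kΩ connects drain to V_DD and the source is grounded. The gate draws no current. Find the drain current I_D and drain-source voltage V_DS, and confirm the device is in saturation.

V_G = V_DD·R_2/(R_1+R_2) = 9.8×270/740 = 3.58 V. With the source grounded, V_GS = V_G = 3.58 V.
Assume saturation: I_D = (k_n/2)(V_GS − V_t)² = (1/2)×(3.58 − 2.2)² = 0.5×1.38² = 0.946 mA.
V_DS = V_DD − I_D·R_D = 9.8 − 0.946×0.47 = 9.36 V.
Saturation requires V_DS ≥ V_GS − V_t = 1.38 V; 9.36 ≥ 1.38 ✓.

I_D ≈ 0.95 mA, V_DS ≈ 9.4 V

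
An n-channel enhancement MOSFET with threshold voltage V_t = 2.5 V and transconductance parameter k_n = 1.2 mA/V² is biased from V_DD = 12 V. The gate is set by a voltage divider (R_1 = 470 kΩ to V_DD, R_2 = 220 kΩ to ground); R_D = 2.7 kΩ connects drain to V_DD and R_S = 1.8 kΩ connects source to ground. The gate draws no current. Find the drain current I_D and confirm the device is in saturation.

I_D ≈ 0.33 mA

V_G = V_DD·R_2/(R_1+R_2) = 12×220/690 = 3.83 V.
Assume saturation: I_D = (k_n/2)(V_GS − V_t)² with V_GS = V_G − I_D·R_S = 3.83 − 1.8·I_D.
Substituting gives 1.94·I_D² − 3.86·I_D + 1.06 = 0, with roots I_D = 0.327 or 1.66 mA.
The root I_D = 1.66 mA gives V_GS = 0.836 V ≤ V_t, so take I_D = 0.327 mA.
Then V_GS = 3.24 V and V_DS = V_DD − I_D(R_D+R_S) = 12 − 0.327×4.5 = 10.5 V.
Saturation requires V_DS ≥ V_GS − V_t = 0.738 V; 10.5 ≥ 0.738 ✓.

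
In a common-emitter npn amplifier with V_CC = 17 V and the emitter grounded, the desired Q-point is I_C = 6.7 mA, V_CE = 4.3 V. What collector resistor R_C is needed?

R_C ≈ 1.9 kΩ

Collector loop: V_CC = I_C·R_C + V_CE.
R_C = (V_CC − V_CE)/I_C = (17 − 4.3)/6.7 = 1.9 kΩ.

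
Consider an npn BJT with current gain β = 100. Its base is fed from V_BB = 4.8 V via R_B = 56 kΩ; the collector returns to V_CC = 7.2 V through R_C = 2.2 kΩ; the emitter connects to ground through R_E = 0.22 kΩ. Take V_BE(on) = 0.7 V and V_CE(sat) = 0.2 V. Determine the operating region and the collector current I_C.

Assume active: I_B = (4.8 − 0.7)/(56 + 101×0.22) = 0.0524 mA, I_C = β·I_B = 5.24 mA.
Then V_CE = 7.2 − 5.24×2.2 − 5.29×0.22 = -5.5 V < 0.2 V — the active assumption fails.
Re-solve with V_CE = 0.2 V. KCL at the emitter: V_E/R_E = (V_BB−0.7−V_E)/R_B + (V_CC−0.2−V_E)/R_C, giving V_E = 0.649 V.
I_C = (V_CC − 0.2 − V_E)/R_C = (7 − 0.649)/2.2 = 2.89 mA.
Check: I_B = (4.1 − 0.649)/56 = 0.0616 mA, and β·I_B = 6.16 mA > I_C, confirming saturation.

saturation; I_C ≈ 2.9 mA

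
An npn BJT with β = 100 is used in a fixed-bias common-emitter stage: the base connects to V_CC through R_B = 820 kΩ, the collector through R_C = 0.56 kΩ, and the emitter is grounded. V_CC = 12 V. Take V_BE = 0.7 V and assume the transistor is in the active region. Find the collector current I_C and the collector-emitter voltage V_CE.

Base loop: V_CC = I_B·R_B + V_BE, so I_B = (12 − 0.7)/820 kΩ = 0.0138 mA.
In the active region I_C = β·I_B = 100 × 0.0138 = 1.38 mA.
Collector loop: V_CE = V_CC − I_C·R_C = 12 − 1.38×0.56 = 11.2 V.
Since V_CE = 11.2 V > V_CE(sat) ≈ 0.2 V, the transistor is in the active region as assumed.

I_C ≈ 1.4 mA, V_CE ≈ 11 V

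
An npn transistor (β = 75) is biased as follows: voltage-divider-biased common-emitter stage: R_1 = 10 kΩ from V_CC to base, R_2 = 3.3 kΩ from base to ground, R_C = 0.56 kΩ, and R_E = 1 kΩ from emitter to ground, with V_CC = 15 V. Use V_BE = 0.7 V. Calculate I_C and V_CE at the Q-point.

I_C ≈ 2.9 mA, V_CE ≈ 10 V

Thevenize the base divider: V_Th = V_CC·R_2/(R_1+R_2) = 15×3.3/13.3 = 3.72 V, R_Th = R_1‖R_2 = 2.48 kΩ.
Base-emitter loop: V_Th = I_B·R_Th + V_BE + (β+1)I_B·R_E, so I_B = (3.72 − 0.7) / (2.48 + 76×1) = 0.0385 mA.
I_C = β·I_B = 75×0.0385 = 2.89 mA, and I_E = (β+1)I_B = 2.93 mA.
V_CE = V_CC − I_C·R_C − I_E·R_E = 15 − 2.89×0.56 − 2.93×1 = 10.5 V.
V_CE = 10.5 V > 0.2 V confirms active-region operation.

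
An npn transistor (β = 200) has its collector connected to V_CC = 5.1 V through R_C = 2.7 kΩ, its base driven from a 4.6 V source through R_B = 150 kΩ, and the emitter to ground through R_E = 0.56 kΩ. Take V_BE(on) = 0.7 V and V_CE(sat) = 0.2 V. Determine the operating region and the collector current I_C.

saturation; I_C ≈ 1.5 mA

Assume active: I_B = (4.6 − 0.7)/(150 + 201×0.56) = 0.0149 mA, I_C = β·I_B = 2.97 mA.
Then V_CE = 5.1 − 2.97×2.7 − 2.99×0.56 = -4.59 V < 0.2 V — the active assumption fails.
Re-solve with V_CE = 0.2 V. KCL at the emitter: V_E/R_E = (V_BB−0.7−V_E)/R_B + (V_CC−0.2−V_E)/R_C, giving V_E = 0.851 V.
I_C = (V_CC − 0.2 − V_E)/R_C = (4.9 − 0.851)/2.7 = 1.5 mA.
Check: I_B = (3.9 − 0.851)/150 = 0.0203 mA, and β·I_B = 4.07 mA > I_C, confirming saturation.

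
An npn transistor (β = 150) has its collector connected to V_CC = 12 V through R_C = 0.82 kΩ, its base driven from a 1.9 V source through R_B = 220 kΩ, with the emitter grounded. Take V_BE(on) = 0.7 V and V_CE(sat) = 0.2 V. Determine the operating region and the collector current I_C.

Assume active. Base-emitter loop: I_B = (V_BB − V_BE)/R_B = (1.9 − 0.7)/220 = 0.00545 mA.
I_C = β·I_B = 150×0.00545 = 0.818 mA.
V_CE = V_CC − I_C·R_C = 12 − 0.818×0.82 = 11.3 V > V_CE(sat), so the active-region assumption holds.

active; I_C ≈ 0.82 mA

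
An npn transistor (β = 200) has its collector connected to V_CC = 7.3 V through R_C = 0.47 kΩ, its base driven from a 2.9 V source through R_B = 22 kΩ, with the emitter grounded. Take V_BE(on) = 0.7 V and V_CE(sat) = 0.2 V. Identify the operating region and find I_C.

Assume active: I_B = (2.9 − 0.7)/22 = 0.1 mA, giving I_C = β·I_B = 20 mA.
But then V_CE = 7.3 − 20×0.47 = -2.1 V < V_CE(sat) = 0.2 V — impossible in the active region.
So the transistor is saturated. With V_CE = 0.2 V, I_C = (V_CC − 0.2)/R_C = 7.1/0.47 = 15.1 mA.
Check: β·I_B = 20 mA > I_C = 15.1 mA, confirming saturation.

saturation; I_C ≈ 15 mA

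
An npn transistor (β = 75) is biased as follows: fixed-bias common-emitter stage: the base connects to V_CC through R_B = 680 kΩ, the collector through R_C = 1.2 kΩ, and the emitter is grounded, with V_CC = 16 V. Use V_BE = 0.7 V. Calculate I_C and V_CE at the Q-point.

I_C ≈ 1.7 mA, V_CE ≈ 14 V

Base loop: V_CC = I_B·R_B + V_BE, so I_B = (16 − 0.7)/680 kΩ = 0.0225 mA.
In the active region I_C = β·I_B = 75 × 0.0225 = 1.69 mA.
Collector loop: V_CE = V_CC − I_C·R_C = 16 − 1.69×1.2 = 14 V.
Since V_CE = 14 V > V_CE(sat) ≈ 0.2 V, the transistor is in the active region as assumed.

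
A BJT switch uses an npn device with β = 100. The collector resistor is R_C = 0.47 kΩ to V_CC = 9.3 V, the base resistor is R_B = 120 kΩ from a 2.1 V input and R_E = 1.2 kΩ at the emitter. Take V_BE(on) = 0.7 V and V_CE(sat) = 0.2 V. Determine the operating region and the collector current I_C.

Assume active. Base-emitter loop: I_B = (V_BB − V_BE)/(R_B + (β+1)R_E) = (2.1 − 0.7)/(120 + 101×1.2) = 0.0058 mA.
I_C = β·I_B = 100×0.0058 = 0.58 mA.
V_CE = V_CC − I_C·R_C − I_E·R_E = 9.3 − 0.58×0.47 − 0.586×1.2 = 8.32 V > V_CE(sat), so the active-region assumption holds.

active; I_C ≈ 0.58 mA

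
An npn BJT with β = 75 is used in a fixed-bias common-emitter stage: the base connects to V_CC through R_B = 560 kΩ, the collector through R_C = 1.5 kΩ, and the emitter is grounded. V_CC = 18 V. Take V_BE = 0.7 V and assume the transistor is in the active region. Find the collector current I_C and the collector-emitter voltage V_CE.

Base loop: V_CC = I_B·R_B + V_BE, so I_B = (18 − 0.7)/560 kΩ = 0.0309 mA.
In the active region I_C = β·I_B = 75 × 0.0309 = 2.32 mA.
Collector loop: V_CE = V_CC − I_C·R_C = 18 − 2.32×1.5 = 14.5 V.
Since V_CE = 14.5 V > V_CE(sat) ≈ 0.2 V, the transistor is in the active region as assumed.

I_C ≈ 2.3 mA, V_CE ≈ 15 V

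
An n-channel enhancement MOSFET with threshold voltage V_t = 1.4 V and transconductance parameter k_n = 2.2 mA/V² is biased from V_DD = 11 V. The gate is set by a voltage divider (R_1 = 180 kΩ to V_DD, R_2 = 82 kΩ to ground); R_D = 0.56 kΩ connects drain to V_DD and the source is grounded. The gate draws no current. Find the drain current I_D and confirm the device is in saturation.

I_D ≈ 4.6 mA

V_G = V_DD·R_2/(R_1+R_2) = 11×82/262 = 3.44 V. With the source grounded, V_GS = V_G = 3.44 V.
Assume saturation: I_D = (k_n/2)(V_GS − V_t)² = (2.2/2)×(3.44 − 1.4)² = 1.1×2.04² = 4.59 mA.
V_DS = V_DD − I_D·R_D = 11 − 4.59×0.56 = 8.43 V.
Saturation requires V_DS ≥ V_GS − V_t = 2.04 V; 8.43 ≥ 2.04 ✓.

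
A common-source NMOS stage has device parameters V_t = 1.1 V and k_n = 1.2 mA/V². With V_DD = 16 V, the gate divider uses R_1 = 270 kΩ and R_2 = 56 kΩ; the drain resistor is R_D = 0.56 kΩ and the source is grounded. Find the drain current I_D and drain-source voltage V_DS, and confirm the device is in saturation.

V_G = V_DD·R_2/(R_1+R_2) = 16×56/326 = 2.75 V. With the source grounded, V_GS = V_G = 2.75 V.
Assume saturation: I_D = (k_n/2)(V_GS − V_t)² = (1.2/2)×(2.75 − 1.1)² = 0.6×1.65² = 1.63 mA.
V_DS = V_DD − I_D·R_D = 16 − 1.63×0.56 = 15.1 V.
Saturation requires V_DS ≥ V_GS − V_t = 1.65 V; 15.1 ≥ 1.65 ✓.

I_D ≈ 1.6 mA, V_DS ≈ 15 V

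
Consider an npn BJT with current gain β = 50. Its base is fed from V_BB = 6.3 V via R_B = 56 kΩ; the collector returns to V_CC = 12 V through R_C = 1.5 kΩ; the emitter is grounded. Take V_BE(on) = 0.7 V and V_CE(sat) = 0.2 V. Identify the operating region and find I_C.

active; I_C ≈ 5 mA

Assume active. Base-emitter loop: I_B = (V_BB − V_BE)/R_B = (6.3 − 0.7)/56 = 0.1 mA.
I_C = β·I_B = 50×0.1 = 5 mA.
V_CE = V_CC − I_C·R_C = 12 − 5×1.5 = 4.5 V > V_CE(sat), so the active-region assumption holds.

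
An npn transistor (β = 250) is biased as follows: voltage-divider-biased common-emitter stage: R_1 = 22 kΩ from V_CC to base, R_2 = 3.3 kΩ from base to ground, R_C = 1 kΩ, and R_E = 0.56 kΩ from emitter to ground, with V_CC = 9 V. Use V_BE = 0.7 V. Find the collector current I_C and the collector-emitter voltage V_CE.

I_C ≈ 0.83 mA, V_CE ≈ 7.7 V

Thevenize the base divider: V_Th = V_CC·R_2/(R_1+R_2) = 9×3.3/25.3 = 1.17 V, R_Th = R_1‖R_2 = 2.87 kΩ.
Base-emitter loop: V_Th = I_B·R_Th + V_BE + (β+1)I_B·R_E, so I_B = (1.17 − 0.7) / (2.87 + 251×0.56) = 0.0033 mA.
I_C = β·I_B = 250×0.0033 = 0.826 mA, and I_E = (β+1)I_B = 0.829 mA.
V_CE = V_CC − I_C·R_C − I_E·R_E = 9 − 0.826×1 − 0.829×0.56 = 7.71 V.
V_CE = 7.71 V > 0.2 V confirms active-region operation.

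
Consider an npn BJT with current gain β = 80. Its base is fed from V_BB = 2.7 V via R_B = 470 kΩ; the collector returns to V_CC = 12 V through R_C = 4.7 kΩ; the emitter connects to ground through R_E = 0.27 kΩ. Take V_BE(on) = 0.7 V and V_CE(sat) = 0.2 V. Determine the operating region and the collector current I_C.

Assume active. Base-emitter loop: I_B = (V_BB − V_BE)/(R_B + (β+1)R_E) = (2.7 − 0.7)/(470 + 81×0.27) = 0.00407 mA.
I_C = β·I_B = 80×0.00407 = 0.325 mA.
V_CE = V_CC − I_C·R_C − I_E·R_E = 12 − 0.325×4.7 − 0.329×0.27 = 10.4 V > V_CE(sat), so the active-region assumption holds.

active; I_C ≈ 0.33 mA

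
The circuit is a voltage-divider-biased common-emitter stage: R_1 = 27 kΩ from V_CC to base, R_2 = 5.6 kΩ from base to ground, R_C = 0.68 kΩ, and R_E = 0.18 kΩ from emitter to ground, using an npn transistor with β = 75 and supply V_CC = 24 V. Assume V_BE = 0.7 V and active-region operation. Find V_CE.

Thevenize the base divider: V_Th = V_CC·R_2/(R_1+R_2) = 24×5.6/32.6 = 4.12 V, R_Th = R_1‖R_2 = 4.64 kΩ.
Base-emitter loop: V_Th = I_B·R_Th + V_BE + (β+1)I_B·R_E, so I_B = (4.12 − 0.7) / (4.64 + 76×0.18) = 0.187 mA.
I_C = β·I_B = 75×0.187 = 14 mA, and I_E = (β+1)I_B = 14.2 mA.
V_CE = V_CC − I_C·R_C − I_E·R_E = 24 − 14×0.68 − 14.2×0.18 = 11.9 V.
V_CE = 11.9 V > 0.2 V confirms active-region operation.

V_CE ≈ 12 V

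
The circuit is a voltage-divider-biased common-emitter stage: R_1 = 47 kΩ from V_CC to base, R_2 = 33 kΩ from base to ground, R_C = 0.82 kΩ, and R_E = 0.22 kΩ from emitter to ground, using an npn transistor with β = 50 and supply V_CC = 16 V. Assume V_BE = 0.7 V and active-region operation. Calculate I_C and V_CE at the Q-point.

Thevenize the base divider: V_Th = V_CC·R_2/(R_1+R_2) = 16×33/80 = 6.6 V, R_Th = R_1‖R_2 = 19.4 kΩ.
Base-emitter loop: V_Th = I_B·R_Th + V_BE + (β+1)I_B·R_E, so I_B = (6.6 − 0.7) / (19.4 + 51×0.22) = 0.193 mA.
I_C = β·I_B = 50×0.193 = 9.64 mA, and I_E = (β+1)I_B = 9.83 mA.
V_CE = V_CC − I_C·R_C − I_E·R_E = 16 − 9.64×0.82 − 9.83×0.22 = 5.93 V.
V_CE = 5.93 V > 0.2 V confirms active-region operation.

I_C ≈ 9.6 mA, V_CE ≈ 5.9 V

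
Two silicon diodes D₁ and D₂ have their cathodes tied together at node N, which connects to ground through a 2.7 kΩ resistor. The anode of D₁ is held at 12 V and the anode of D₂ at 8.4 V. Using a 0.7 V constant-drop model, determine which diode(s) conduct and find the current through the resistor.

Assume both conduct. Then node N would need to be at both 12−0.7 = 11.3 V and 8.4−0.7 = 7.7 V, which is impossible.
Assume only D₁ conducts: V_N = 12 − 0.7 = 11.3 V, so I_R = 11.3/2.7 = 4.19 mA.
Check D₂: its anode-to-cathode voltage is 8.4 − 11.3 = -2.9 V < 0.7 V, so it is off. The assumption is consistent.

Only D₁ conducts; I_R ≈ 4.2 mA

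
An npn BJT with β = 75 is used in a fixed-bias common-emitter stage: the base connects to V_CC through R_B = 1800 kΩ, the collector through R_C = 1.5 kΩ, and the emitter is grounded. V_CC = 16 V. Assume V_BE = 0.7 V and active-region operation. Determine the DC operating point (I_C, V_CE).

I_C ≈ 0.64 mA, V_CE ≈ 15 V

Base loop: V_CC = I_B·R_B + V_BE, so I_B = (16 − 0.7)/1800 kΩ = 0.0085 mA.
In the active region I_C = β·I_B = 75 × 0.0085 = 0.638 mA.
Collector loop: V_CE = V_CC − I_C·R_C = 16 − 0.638×1.5 = 15 V.
Since V_CE = 15 V > V_CE(sat) ≈ 0.2 V, the transistor is in the active region as assumed.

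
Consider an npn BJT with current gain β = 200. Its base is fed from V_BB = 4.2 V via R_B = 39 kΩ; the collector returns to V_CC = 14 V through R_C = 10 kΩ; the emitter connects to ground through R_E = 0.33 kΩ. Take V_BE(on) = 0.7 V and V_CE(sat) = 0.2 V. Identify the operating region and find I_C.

Assume active: I_B = (4.2 − 0.7)/(39 + 201×0.33) = 0.0332 mA, I_C = β·I_B = 6.65 mA.
Then V_CE = 14 − 6.65×10 − 6.68×0.33 = -54.7 V < 0.2 V — the active assumption fails.
Re-solve with V_CE = 0.2 V. KCL at the emitter: V_E/R_E = (V_BB−0.7−V_E)/R_B + (V_CC−0.2−V_E)/R_C, giving V_E = 0.466 V.
I_C = (V_CC − 0.2 − V_E)/R_C = (13.8 − 0.466)/10 = 1.33 mA.
Check: I_B = (3.5 − 0.466)/39 = 0.0778 mA, and β·I_B = 15.6 mA > I_C, confirming saturation.

saturation; I_C ≈ 1.3 mA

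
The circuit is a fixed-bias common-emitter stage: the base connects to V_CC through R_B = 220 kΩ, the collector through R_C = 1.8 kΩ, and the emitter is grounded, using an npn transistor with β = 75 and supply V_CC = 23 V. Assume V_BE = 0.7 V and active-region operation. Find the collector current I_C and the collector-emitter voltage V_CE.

Base loop: V_CC = I_B·R_B + V_BE, so I_B = (23 − 0.7)/220 kΩ = 0.101 mA.
In the active region I_C = β·I_B = 75 × 0.101 = 7.6 mA.
Collector loop: V_CE = V_CC − I_C·R_C = 23 − 7.6×1.8 = 9.32 V.
Since V_CE = 9.32 V > V_CE(sat) ≈ 0.2 V, the transistor is in the active region as assumed.

I_C ≈ 7.6 mA, V_CE ≈ 9.3 V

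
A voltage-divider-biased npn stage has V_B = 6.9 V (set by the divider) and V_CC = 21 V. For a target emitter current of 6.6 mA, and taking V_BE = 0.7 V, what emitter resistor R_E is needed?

R_E ≈ 0.94 kΩ

V_E = V_B − V_BE = 6.9 − 0.7 = 6.2 V.
R_E = V_E / I_E = 6.2 / 6.6 = 0.939 kΩ.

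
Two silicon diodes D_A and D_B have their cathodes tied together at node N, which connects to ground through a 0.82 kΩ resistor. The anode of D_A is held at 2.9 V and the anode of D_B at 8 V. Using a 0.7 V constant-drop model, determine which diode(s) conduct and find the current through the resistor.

Assume both conduct. Then node N would need to be at both 2.9−0.7 = 2.2 V and 8−0.7 = 7.3 V, which is impossible.
Assume only D_B conducts: V_N = 8 − 0.7 = 7.3 V, so I_R = 7.3/0.82 = 8.9 mA.
Check D_A: its anode-to-cathode voltage is 2.9 − 7.3 = -4.4 V < 0.7 V, so it is off. The assumption is consistent.

Only D_B conducts; I_R ≈ 8.9 mA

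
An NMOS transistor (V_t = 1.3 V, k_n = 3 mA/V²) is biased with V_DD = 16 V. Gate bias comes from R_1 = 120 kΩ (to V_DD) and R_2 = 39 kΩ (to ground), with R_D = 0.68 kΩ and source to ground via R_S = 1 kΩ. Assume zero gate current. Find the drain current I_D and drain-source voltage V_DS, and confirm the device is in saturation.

I_D ≈ 1.6 mA, V_DS ≈ 13 V

V_G = V_DD·R_2/(R_1+R_2) = 16×39/159 = 3.92 V.
Assume saturation: I_D = (k_n/2)(V_GS − V_t)² with V_GS = V_G − I_D·R_S = 3.92 − 1·I_D.
Substituting gives 1.5·I_D² − 8.87·I_D + 10.3 = 0, with roots I_D = 1.59 or 4.32 mA.
The root I_D = 4.32 mA gives V_GS = -0.397 V ≤ V_t, so take I_D = 1.59 mA.
Then V_GS = 2.33 V and V_DS = V_DD − I_D(R_D+R_S) = 16 − 1.59×1.68 = 13.3 V.
Saturation requires V_DS ≥ V_GS − V_t = 1.03 V; 13.3 ≥ 1.03 ✓.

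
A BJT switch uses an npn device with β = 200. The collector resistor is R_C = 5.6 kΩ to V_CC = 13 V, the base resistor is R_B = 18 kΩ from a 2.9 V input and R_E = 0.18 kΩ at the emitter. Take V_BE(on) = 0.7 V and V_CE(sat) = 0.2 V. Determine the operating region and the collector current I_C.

saturation; I_C ≈ 2.2 mA

Assume active: I_B = (2.9 − 0.7)/(18 + 201×0.18) = 0.0406 mA, I_C = β·I_B = 8.12 mA.
Then V_CE = 13 − 8.12×5.6 − 8.16×0.18 = -33.9 V < 0.2 V — the active assumption fails.
Re-solve with V_CE = 0.2 V. KCL at the emitter: V_E/R_E = (V_BB−0.7−V_E)/R_B + (V_CC−0.2−V_E)/R_C, giving V_E = 0.416 V.
I_C = (V_CC − 0.2 − V_E)/R_C = (12.8 − 0.416)/5.6 = 2.21 mA.
Check: I_B = (2.2 − 0.416)/18 = 0.0991 mA, and β·I_B = 19.8 mA > I_C, confirming saturation.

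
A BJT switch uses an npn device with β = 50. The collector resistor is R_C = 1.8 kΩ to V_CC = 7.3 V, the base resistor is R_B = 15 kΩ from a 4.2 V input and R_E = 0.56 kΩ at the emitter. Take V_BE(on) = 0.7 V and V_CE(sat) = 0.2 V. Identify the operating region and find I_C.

saturation; I_C ≈ 3 mA

Assume active: I_B = (4.2 − 0.7)/(15 + 51×0.56) = 0.0803 mA, I_C = β·I_B = 4.02 mA.
Then V_CE = 7.3 − 4.02×1.8 − 4.1×0.56 = -2.23 V < 0.2 V — the active assumption fails.
Re-solve with V_CE = 0.2 V. KCL at the emitter: V_E/R_E = (V_BB−0.7−V_E)/R_B + (V_CC−0.2−V_E)/R_C, giving V_E = 1.74 V.
I_C = (V_CC − 0.2 − V_E)/R_C = (7.1 − 1.74)/1.8 = 2.98 mA.
Check: I_B = (3.5 − 1.74)/15 = 0.118 mA, and β·I_B = 5.88 mA > I_C, confirming saturation.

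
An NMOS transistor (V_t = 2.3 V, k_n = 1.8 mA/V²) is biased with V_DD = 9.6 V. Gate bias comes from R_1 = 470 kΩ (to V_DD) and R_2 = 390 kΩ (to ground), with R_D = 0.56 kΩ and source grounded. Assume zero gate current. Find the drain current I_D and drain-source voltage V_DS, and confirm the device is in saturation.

I_D ≈ 3.8 mA, V_DS ≈ 7.5 V

V_G = V_DD·R_2/(R_1+R_2) = 9.6×390/860 = 4.35 V. With the source grounded, V_GS = V_G = 4.35 V.
Assume saturation: I_D = (k_n/2)(V_GS − V_t)² = (1.8/2)×(4.35 − 2.3)² = 0.9×2.05² = 3.8 mA.
V_DS = V_DD − I_D·R_D = 9.6 − 3.8×0.56 = 7.47 V.
Saturation requires V_DS ≥ V_GS − V_t = 2.05 V; 7.47 ≥ 2.05 ✓.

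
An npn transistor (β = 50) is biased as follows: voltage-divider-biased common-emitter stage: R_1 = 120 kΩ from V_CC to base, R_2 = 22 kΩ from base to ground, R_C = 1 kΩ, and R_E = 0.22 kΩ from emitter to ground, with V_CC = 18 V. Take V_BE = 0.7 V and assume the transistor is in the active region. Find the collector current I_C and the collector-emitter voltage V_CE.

Thevenize the base divider: V_Th = V_CC·R_2/(R_1+R_2) = 18×22/142 = 2.79 V, R_Th = R_1‖R_2 = 18.6 kΩ.
Base-emitter loop: V_Th = I_B·R_Th + V_BE + (β+1)I_B·R_E, so I_B = (2.79 − 0.7) / (18.6 + 51×0.22) = 0.0701 mA.
I_C = β·I_B = 50×0.0701 = 3.5 mA, and I_E = (β+1)I_B = 3.57 mA.
V_CE = V_CC − I_C·R_C − I_E·R_E = 18 − 3.5×1 − 3.57×0.22 = 13.7 V.
V_CE = 13.7 V > 0.2 V confirms active-region operation.

I_C ≈ 3.5 mA, V_CE ≈ 14 V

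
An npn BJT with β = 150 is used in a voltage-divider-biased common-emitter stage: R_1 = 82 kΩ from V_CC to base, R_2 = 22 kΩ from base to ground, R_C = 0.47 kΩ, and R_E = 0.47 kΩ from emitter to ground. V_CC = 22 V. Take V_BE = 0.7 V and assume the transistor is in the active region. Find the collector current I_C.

I_C ≈ 6.7 mA

Thevenize the base divider: V_Th = V_CC·R_2/(R_1+R_2) = 22×22/104 = 4.65 V, R_Th = R_1‖R_2 = 17.3 kΩ.
Base-emitter loop: V_Th = I_B·R_Th + V_BE + (β+1)I_B·R_E, so I_B = (4.65 − 0.7) / (17.3 + 151×0.47) = 0.0448 mA.
I_C = β·I_B = 150×0.0448 = 6.72 mA, and I_E = (β+1)I_B = 6.76 mA.
V_CE = V_CC − I_C·R_C − I_E·R_E = 22 − 6.72×0.47 − 6.76×0.47 = 15.7 V.
V_CE = 15.7 V > 0.2 V confirms active-region operation.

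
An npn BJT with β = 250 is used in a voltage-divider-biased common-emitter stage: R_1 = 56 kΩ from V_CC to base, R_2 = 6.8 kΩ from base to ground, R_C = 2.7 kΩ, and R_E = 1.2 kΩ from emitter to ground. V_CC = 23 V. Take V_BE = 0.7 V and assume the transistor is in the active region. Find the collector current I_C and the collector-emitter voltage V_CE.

I_C ≈ 1.5 mA, V_CE ≈ 17 V

Thevenize the base divider: V_Th = V_CC·R_2/(R_1+R_2) = 23×6.8/62.8 = 2.49 V, R_Th = R_1‖R_2 = 6.06 kΩ.
Base-emitter loop: V_Th = I_B·R_Th + V_BE + (β+1)I_B·R_E, so I_B = (2.49 − 0.7) / (6.06 + 251×1.2) = 0.00583 mA.
I_C = β·I_B = 250×0.00583 = 1.46 mA, and I_E = (β+1)I_B = 1.46 mA.
V_CE = V_CC − I_C·R_C − I_E·R_E = 23 − 1.46×2.7 − 1.46×1.2 = 17.3 V.
V_CE = 17.3 V > 0.2 V confirms active-region operation.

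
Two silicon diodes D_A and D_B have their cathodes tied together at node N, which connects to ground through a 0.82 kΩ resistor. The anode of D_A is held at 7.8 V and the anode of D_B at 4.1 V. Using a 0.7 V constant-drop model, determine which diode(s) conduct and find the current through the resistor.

Assume both conduct. Then node N would need to be at both 7.8−0.7 = 7.1 V and 4.1−0.7 = 3.4 V, which is impossible.
Assume only D_A conducts: V_N = 7.8 − 0.7 = 7.1 V, so I_R = 7.1/0.82 = 8.66 mA.
Check D_B: its anode-to-cathode voltage is 4.1 − 7.1 = -3 V < 0.7 V, so it is off. The assumption is consistent.

Only D_A conducts; I_R ≈ 8.7 mA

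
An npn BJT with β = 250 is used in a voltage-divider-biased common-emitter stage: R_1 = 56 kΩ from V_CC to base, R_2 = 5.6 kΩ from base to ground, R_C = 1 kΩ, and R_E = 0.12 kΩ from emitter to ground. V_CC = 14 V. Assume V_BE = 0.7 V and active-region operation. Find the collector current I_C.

I_C ≈ 4.1 mA

Thevenize the base divider: V_Th = V_CC·R_2/(R_1+R_2) = 14×5.6/61.6 = 1.27 V, R_Th = R_1‖R_2 = 5.09 kΩ.
Base-emitter loop: V_Th = I_B·R_Th + V_BE + (β+1)I_B·R_E, so I_B = (1.27 − 0.7) / (5.09 + 251×0.12) = 0.0163 mA.
I_C = β·I_B = 250×0.0163 = 4.07 mA, and I_E = (β+1)I_B = 4.08 mA.
V_CE = V_CC − I_C·R_C − I_E·R_E = 14 − 4.07×1 − 4.08×0.12 = 9.44 V.
V_CE = 9.44 V > 0.2 V confirms active-region operation.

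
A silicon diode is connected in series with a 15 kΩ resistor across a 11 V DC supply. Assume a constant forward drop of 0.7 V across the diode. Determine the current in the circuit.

KVL around the loop: 11 = V_D + I·R = 0.7 + I × 15 kΩ.
So I = (11 − 0.7) / 15 kΩ = 10.3 / 15 = 0.687 mA.

I ≈ 0.69 mA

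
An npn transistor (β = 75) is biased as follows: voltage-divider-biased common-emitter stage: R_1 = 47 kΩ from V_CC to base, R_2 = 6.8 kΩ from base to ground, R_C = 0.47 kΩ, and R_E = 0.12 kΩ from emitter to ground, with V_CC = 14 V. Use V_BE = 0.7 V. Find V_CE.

Thevenize the base divider: V_Th = V_CC·R_2/(R_1+R_2) = 14×6.8/53.8 = 1.77 V, R_Th = R_1‖R_2 = 5.94 kΩ.
Base-emitter loop: V_Th = I_B·R_Th + V_BE + (β+1)I_B·R_E, so I_B = (1.77 − 0.7) / (5.94 + 76×0.12) = 0.071 mA.
I_C = β·I_B = 75×0.071 = 5.33 mA, and I_E = (β+1)I_B = 5.4 mA.
V_CE = V_CC − I_C·R_C − I_E·R_E = 14 − 5.33×0.47 − 5.4×0.12 = 10.8 V.
V_CE = 10.8 V > 0.2 V confirms active-region operation.

V_CE ≈ 11 V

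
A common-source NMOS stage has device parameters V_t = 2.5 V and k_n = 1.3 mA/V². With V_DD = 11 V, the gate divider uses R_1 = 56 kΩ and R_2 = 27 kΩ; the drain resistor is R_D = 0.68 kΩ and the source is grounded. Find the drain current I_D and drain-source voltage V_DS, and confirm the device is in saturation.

V_G = V_DD·R_2/(R_1+R_2) = 11×27/83 = 3.58 V. With the source grounded, V_GS = V_G = 3.58 V.
Assume saturation: I_D = (k_n/2)(V_GS − V_t)² = (1.3/2)×(3.58 − 2.5)² = 0.65×1.08² = 0.756 mA.
V_DS = V_DD − I_D·R_D = 11 − 0.756×0.68 = 10.5 V.
Saturation requires V_DS ≥ V_GS − V_t = 1.08 V; 10.5 ≥ 1.08 ✓.

I_D ≈ 0.76 mA, V_DS ≈ 10 V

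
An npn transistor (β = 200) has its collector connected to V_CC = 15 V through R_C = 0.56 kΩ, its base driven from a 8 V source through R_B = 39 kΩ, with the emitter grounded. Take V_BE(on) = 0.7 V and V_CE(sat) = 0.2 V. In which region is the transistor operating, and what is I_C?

saturation; I_C ≈ 26 mA

Assume active: I_B = (8 − 0.7)/39 = 0.187 mA, giving I_C = β·I_B = 37.4 mA.
But then V_CE = 15 − 37.4×0.56 = -5.96 V < V_CE(sat) = 0.2 V — impossible in the active region.
So the transistor is saturated. With V_CE = 0.2 V, I_C = (V_CC − 0.2)/R_C = 14.8/0.56 = 26.4 mA.
Check: β·I_B = 37.4 mA > I_C = 26.4 mA, confirming saturation.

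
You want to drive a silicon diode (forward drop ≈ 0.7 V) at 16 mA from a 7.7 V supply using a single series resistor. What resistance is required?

The resistor drops V_S − V_D = 7.7 − 0.7 = 7 V at 16 mA.
R = 7 V / 16 mA = 0.438 kΩ.

R ≈ 0.44 kΩ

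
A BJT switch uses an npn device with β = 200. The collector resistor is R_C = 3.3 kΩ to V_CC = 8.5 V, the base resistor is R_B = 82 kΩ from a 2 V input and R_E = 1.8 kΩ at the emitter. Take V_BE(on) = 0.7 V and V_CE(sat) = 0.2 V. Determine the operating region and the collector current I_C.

active; I_C ≈ 0.59 mA

Assume active. Base-emitter loop: I_B = (V_BB − V_BE)/(R_B + (β+1)R_E) = (2 − 0.7)/(82 + 201×1.8) = 0.00293 mA.
I_C = β·I_B = 200×0.00293 = 0.586 mA.
V_CE = V_CC − I_C·R_C − I_E·R_E = 8.5 − 0.586×3.3 − 0.589×1.8 = 5.51 V > V_CE(sat), so the active-region assumption holds.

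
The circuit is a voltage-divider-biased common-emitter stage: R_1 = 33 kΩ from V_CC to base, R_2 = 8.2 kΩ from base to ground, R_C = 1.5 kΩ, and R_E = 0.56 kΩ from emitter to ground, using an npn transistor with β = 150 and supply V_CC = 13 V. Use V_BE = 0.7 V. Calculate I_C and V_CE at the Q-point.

Thevenize the base divider: V_Th = V_CC·R_2/(R_1+R_2) = 13×8.2/41.2 = 2.59 V, R_Th = R_1‖R_2 = 6.57 kΩ.
Base-emitter loop: V_Th = I_B·R_Th + V_BE + (β+1)I_B·R_E, so I_B = (2.59 − 0.7) / (6.57 + 151×0.56) = 0.0207 mA.
I_C = β·I_B = 150×0.0207 = 3.11 mA, and I_E = (β+1)I_B = 3.13 mA.
V_CE = V_CC − I_C·R_C − I_E·R_E = 13 − 3.11×1.5 − 3.13×0.56 = 6.59 V.
V_CE = 6.59 V > 0.2 V confirms active-region operation.

I_C ≈ 3.1 mA, V_CE ≈ 6.6 V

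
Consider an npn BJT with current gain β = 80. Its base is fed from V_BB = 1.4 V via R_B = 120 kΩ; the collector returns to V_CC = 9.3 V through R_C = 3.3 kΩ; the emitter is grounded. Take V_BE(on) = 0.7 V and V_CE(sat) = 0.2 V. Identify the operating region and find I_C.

Assume active. Base-emitter loop: I_B = (V_BB − V_BE)/R_B = (1.4 − 0.7)/120 = 0.00583 mA.
I_C = β·I_B = 80×0.00583 = 0.467 mA.
V_CE = V_CC − I_C·R_C = 9.3 − 0.467×3.3 = 7.76 V > V_CE(sat), so the active-region assumption holds.

active; I_C ≈ 0.47 mA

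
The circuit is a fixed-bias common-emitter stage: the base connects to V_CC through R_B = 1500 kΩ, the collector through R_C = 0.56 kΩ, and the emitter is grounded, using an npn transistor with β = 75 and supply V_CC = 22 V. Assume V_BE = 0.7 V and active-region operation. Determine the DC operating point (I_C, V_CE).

I_C ≈ 1.1 mA, V_CE ≈ 21 V

Base loop: V_CC = I_B·R_B + V_BE, so I_B = (22 − 0.7)/1500 kΩ = 0.0142 mA.
In the active region I_C = β·I_B = 75 × 0.0142 = 1.07 mA.
Collector loop: V_CE = V_CC − I_C·R_C = 22 − 1.07×0.56 = 21.4 V.
Since V_CE = 21.4 V > V_CE(sat) ≈ 0.2 V, the transistor is in the active region as assumed.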